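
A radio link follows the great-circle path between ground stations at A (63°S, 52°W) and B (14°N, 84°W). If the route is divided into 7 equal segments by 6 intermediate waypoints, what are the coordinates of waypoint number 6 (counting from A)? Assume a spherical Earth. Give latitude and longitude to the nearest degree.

≈ (3°N, 81°W)

The haversine formula gives a central angle δ ≈ 1.412 rad (80.9°) between the endpoints.
Interpolate at f = 6/7 with slerp weights a = sin((1−f)δ)/sin δ ≈ 0.203, b = sin(fδ)/sin δ ≈ 0.948.
p = a·p₁ + b·p₂ ≈ (0.153, -0.987, 0.048); φ = arcsin(p_z) ≈ 2.78°, λ = atan2(p_y, p_x) ≈ -81.20°.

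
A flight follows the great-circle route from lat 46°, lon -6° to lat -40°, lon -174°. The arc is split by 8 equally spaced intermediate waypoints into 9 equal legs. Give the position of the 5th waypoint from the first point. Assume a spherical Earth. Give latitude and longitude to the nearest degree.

Convert each endpoint to a unit vector on the sphere (x = cos φ cos λ, y = cos φ sin λ, z = sin φ).
The central angle between the endpoints is δ = arccos(p₁·p₂) ≈ 2.956 rad (169.4°).
Interpolate at f = 5/9 with slerp weights a = sin((1−f)δ)/sin δ ≈ 5.251, b = sin(fδ)/sin δ ≈ 5.416.
p = a·p₁ + b·p₂ ≈ (-0.498, -0.815, 0.296); φ = arcsin(p_z) ≈ 17.25°, λ = atan2(p_y, p_x) ≈ -121.42°.

≈ lat 17°, lon -121°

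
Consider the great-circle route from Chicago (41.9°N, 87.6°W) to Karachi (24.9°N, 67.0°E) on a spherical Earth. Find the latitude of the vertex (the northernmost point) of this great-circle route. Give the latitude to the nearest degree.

The great circle lies in the plane with unit normal n̂ = (p₁ × p₂)/|p₁ × p₂|.
Here n̂_z ≈ +0.307; the vertex latitude is φ_max = arccos|n̂_z| ≈ 72.1°.
Check via Clairaut: cos φ_max = |cos φ₁| · sin C = cos(41.9°)·sin(24.3°) ≈ 0.307, again giving ≈ 72.1°.

≈ 72°N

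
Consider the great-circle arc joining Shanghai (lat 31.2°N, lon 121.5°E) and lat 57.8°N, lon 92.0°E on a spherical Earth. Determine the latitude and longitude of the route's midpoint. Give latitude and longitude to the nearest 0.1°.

≈ lat 45.4°N, lon 110.2°E

Convert each endpoint to a unit vector on the sphere (x = cos φ cos λ, y = cos φ sin λ, z = sin φ).
The central angle between the endpoints is δ = arccos(p₁·p₂) ≈ 0.583 rad (33.4°).
Interpolate at f = 1/2 with slerp weights a = sin((1−f)δ)/sin δ ≈ 0.522, b = sin(fδ)/sin δ ≈ 0.522.
p = a·p₁ + b·p₂ ≈ (-0.243, 0.659, 0.712); φ = arcsin(p_z) ≈ 45.41°, λ = atan2(p_y, p_x) ≈ 110.25°.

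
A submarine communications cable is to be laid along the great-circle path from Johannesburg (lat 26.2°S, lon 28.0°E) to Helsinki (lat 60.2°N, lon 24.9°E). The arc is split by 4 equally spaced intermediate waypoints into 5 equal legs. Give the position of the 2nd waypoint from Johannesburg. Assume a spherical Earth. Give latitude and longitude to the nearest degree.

≈ lat 8°N, lon 27°E

Convert each endpoint to a unit vector on the sphere (x = cos φ cos λ, y = cos φ sin λ, z = sin φ).
The central angle between the endpoints is δ = arccos(p₁·p₂) ≈ 1.509 rad (86.4°).
Interpolate at f = 2/5 with slerp weights a = sin((1−f)δ)/sin δ ≈ 0.788, b = sin(fδ)/sin δ ≈ 0.569.
p = a·p₁ + b·p₂ ≈ (0.881, 0.451, 0.145); φ = arcsin(p_z) ≈ 8.36°, λ = atan2(p_y, p_x) ≈ 27.12°.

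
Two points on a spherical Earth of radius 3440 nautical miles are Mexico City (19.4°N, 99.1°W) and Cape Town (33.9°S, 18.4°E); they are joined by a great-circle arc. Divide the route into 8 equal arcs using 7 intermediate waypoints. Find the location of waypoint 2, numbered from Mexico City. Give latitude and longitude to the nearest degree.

≈ 3°N, 72°W

From cos δ = sin φ₁ sin φ₂ + cos φ₁ cos φ₂ cos Δλ, the central angle is δ ≈ 2.149 rad (123.1°).
Interpolate at f = 2/8 with slerp weights a = sin((1−f)δ)/sin δ ≈ 1.193, b = sin(fδ)/sin δ ≈ 0.611.
p = a·p₁ + b·p₂ ≈ (0.303, -0.951, 0.055); φ = arcsin(p_z) ≈ 3.18°, λ = atan2(p_y, p_x) ≈ -72.31°.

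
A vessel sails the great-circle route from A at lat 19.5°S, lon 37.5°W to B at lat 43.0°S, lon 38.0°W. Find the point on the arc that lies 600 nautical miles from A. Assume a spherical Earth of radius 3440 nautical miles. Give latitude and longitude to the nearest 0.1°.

≈ lat 29.5°S, lon 37.7°W

From cos δ = sin φ₁ sin φ₂ + cos φ₁ cos φ₂ cos Δλ, the central angle is δ ≈ 0.410 rad (23.5°). The total great-circle distance is δ·R ≈ 0.410 × 3440 ≈ 1411 nmi, so the target fraction is f = 600/1411 ≈ 0.425.
Interpolate at f ≈ 0.425 with slerp weights a = sin((1−f)δ)/sin δ ≈ 0.586, b = sin(fδ)/sin δ ≈ 0.435.
p = a·p₁ + b·p₂ ≈ (0.689, -0.532, -0.492); φ = arcsin(p_z) ≈ -29.49°, λ = atan2(p_y, p_x) ≈ -37.68°.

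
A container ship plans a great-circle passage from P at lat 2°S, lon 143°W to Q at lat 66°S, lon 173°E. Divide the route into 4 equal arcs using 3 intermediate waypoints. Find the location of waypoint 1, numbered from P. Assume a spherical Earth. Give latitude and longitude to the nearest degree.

Write both endpoints as unit vectors p₁, p₂ with components (cos φ cos λ, cos φ sin λ, sin φ).
The central angle between the endpoints is δ = arccos(p₁·p₂) ≈ 1.241 rad (71.1°).
Interpolate at f = 1/4 with slerp weights a = sin((1−f)δ)/sin δ ≈ 0.848, b = sin(fδ)/sin δ ≈ 0.323.
p = a·p₁ + b·p₂ ≈ (-0.807, -0.494, -0.324); φ = arcsin(p_z) ≈ -18.92°, λ = atan2(p_y, p_x) ≈ -148.53°.

≈ lat 19°S, lon 149°W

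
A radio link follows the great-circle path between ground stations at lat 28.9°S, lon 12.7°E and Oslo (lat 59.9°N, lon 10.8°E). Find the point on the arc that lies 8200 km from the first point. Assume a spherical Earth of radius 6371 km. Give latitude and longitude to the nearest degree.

≈ lat 45°N, lon 11°E

From cos δ = sin φ₁ sin φ₂ + cos φ₁ cos φ₂ cos Δλ, the central angle is δ ≈ 1.550 rad (88.8°). The total great-circle distance is δ·R ≈ 1.550 × 6371 ≈ 9876 km, so the target fraction is f = 8200/9876 ≈ 0.830.
Interpolate at f ≈ 0.830 with slerp weights a = sin((1−f)δ)/sin δ ≈ 0.260, b = sin(fδ)/sin δ ≈ 0.960.
p = a·p₁ + b·p₂ ≈ (0.695, 0.140, 0.705); φ = arcsin(p_z) ≈ 44.83°, λ = atan2(p_y, p_x) ≈ 11.41°.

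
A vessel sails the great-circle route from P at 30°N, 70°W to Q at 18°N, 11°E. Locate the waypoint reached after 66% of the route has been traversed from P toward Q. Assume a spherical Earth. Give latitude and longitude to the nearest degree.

Write both endpoints as unit vectors p₁, p₂ with components (cos φ cos λ, cos φ sin λ, sin φ).
The central angle between the endpoints is δ = arccos(p₁·p₂) ≈ 1.284 rad (73.5°).
Interpolate at f = 0.66 with slerp weights a = sin((1−f)δ)/sin δ ≈ 0.441, b = sin(fδ)/sin δ ≈ 0.781.
p = a·p₁ + b·p₂ ≈ (0.860, -0.217, 0.462); φ = arcsin(p_z) ≈ 27.51°, λ = atan2(p_y, p_x) ≈ -14.15°.

≈ 28°N, 14°W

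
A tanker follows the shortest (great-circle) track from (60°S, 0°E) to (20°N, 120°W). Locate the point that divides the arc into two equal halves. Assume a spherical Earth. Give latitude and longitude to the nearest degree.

≈ (33°S, 88°W)

The haversine formula gives a central angle δ ≈ 2.131 rad (122.1°) between the endpoints.
Interpolate at f = 1/2 with slerp weights a = sin((1−f)δ)/sin δ ≈ 1.033, b = sin(fδ)/sin δ ≈ 1.033.
p = a·p₁ + b·p₂ ≈ (0.031, -0.840, -0.541); φ = arcsin(p_z) ≈ -32.76°, λ = atan2(p_y, p_x) ≈ -87.88°.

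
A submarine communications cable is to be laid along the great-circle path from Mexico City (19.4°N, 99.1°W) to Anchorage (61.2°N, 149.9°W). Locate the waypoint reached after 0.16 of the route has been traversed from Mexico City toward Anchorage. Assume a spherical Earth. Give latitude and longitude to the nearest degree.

Convert each endpoint to a unit vector on the sphere (x = cos φ cos λ, y = cos φ sin λ, z = sin φ).
The central angle between the endpoints is δ = arccos(p₁·p₂) ≈ 0.954 rad (54.7°).
Interpolate at f = 0.16 with slerp weights a = sin((1−f)δ)/sin δ ≈ 0.881, b = sin(fδ)/sin δ ≈ 0.186.
p = a·p₁ + b·p₂ ≈ (-0.209, -0.865, 0.456); φ = arcsin(p_z) ≈ 27.12°, λ = atan2(p_y, p_x) ≈ -103.58°.

≈ 27°N, 104°W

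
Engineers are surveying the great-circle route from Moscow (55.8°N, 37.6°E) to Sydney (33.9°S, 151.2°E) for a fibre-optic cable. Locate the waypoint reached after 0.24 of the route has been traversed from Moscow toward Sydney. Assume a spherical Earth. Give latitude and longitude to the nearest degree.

≈ 44°N, 84°E

From cos δ = sin φ₁ sin φ₂ + cos φ₁ cos φ₂ cos Δλ, the central angle is δ ≈ 2.276 rad (130.4°).
Interpolate at f = 0.24 with slerp weights a = sin((1−f)δ)/sin δ ≈ 1.297, b = sin(fδ)/sin δ ≈ 0.682.
p = a·p₁ + b·p₂ ≈ (0.081, 0.717, 0.692); φ = arcsin(p_z) ≈ 43.78°, λ = atan2(p_y, p_x) ≈ 83.54°.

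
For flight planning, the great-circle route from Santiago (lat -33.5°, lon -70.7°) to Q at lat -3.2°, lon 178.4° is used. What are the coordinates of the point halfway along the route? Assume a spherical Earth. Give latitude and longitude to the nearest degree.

≈ lat -30°, lon -134°

From cos δ = sin φ₁ sin φ₂ + cos φ₁ cos φ₂ cos Δλ, the central angle is δ ≈ 1.840 rad (105.4°).
Interpolate at f = 1/2 with slerp weights a = sin((1−f)δ)/sin δ ≈ 0.825, b = sin(fδ)/sin δ ≈ 0.825.
p = a·p₁ + b·p₂ ≈ (-0.596, -0.627, -0.502); φ = arcsin(p_z) ≈ -30.11°, λ = atan2(p_y, p_x) ≈ -133.58°.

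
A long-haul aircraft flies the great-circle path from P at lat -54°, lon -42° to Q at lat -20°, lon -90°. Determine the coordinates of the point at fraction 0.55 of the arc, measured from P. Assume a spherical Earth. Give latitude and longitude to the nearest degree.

The haversine formula gives a central angle δ ≈ 0.868 rad (49.7°) between the endpoints.
Interpolate at f = 0.55 with slerp weights a = sin((1−f)δ)/sin δ ≈ 0.499, b = sin(fδ)/sin δ ≈ 0.602.
p = a·p₁ + b·p₂ ≈ (0.218, -0.762, -0.610); φ = arcsin(p_z) ≈ -37.56°, λ = atan2(p_y, p_x) ≈ -74.04°.

≈ lat -38°, lon -74°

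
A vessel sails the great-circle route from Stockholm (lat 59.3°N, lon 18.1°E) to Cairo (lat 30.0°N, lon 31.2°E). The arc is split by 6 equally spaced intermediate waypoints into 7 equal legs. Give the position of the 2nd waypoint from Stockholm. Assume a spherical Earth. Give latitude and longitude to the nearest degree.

≈ lat 51°N, lon 23°E

Write both endpoints as unit vectors p₁, p₂ with components (cos φ cos λ, cos φ sin λ, sin φ).
The central angle between the endpoints is δ = arccos(p₁·p₂) ≈ 0.534 rad (30.6°).
Interpolate at f = 2/7 with slerp weights a = sin((1−f)δ)/sin δ ≈ 0.731, b = sin(fδ)/sin δ ≈ 0.299.
p = a·p₁ + b·p₂ ≈ (0.576, 0.250, 0.778); φ = arcsin(p_z) ≈ 51.10°, λ = atan2(p_y, p_x) ≈ 23.46°.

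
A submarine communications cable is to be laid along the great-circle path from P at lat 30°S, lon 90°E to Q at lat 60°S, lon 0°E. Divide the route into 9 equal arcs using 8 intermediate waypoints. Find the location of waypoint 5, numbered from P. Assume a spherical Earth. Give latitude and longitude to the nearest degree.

≈ lat 56°S, lon 55°E

Convert each endpoint to a unit vector on the sphere (x = cos φ cos λ, y = cos φ sin λ, z = sin φ).
The central angle between the endpoints is δ = arccos(p₁·p₂) ≈ 1.123 rad (64.3°).
Interpolate at f = 5/9 with slerp weights a = sin((1−f)δ)/sin δ ≈ 0.531, b = sin(fδ)/sin δ ≈ 0.648.
p = a·p₁ + b·p₂ ≈ (0.324, 0.460, -0.827); φ = arcsin(p_z) ≈ -55.77°, λ = atan2(p_y, p_x) ≈ 54.83°.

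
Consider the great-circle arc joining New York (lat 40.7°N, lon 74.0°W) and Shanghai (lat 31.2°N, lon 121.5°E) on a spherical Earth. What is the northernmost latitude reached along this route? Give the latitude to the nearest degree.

≈ 80°N

The great circle lies in the plane with unit normal n̂ = (p₁ × p₂)/|p₁ × p₂|.
Here n̂_z ≈ -0.181; the vertex latitude is φ_max = arccos|n̂_z| ≈ 79.6°.
Check via Clairaut: cos φ_max = |cos φ₁| · sin C = cos(40.7°)·sin(13.8°) ≈ 0.181, again giving ≈ 79.6°.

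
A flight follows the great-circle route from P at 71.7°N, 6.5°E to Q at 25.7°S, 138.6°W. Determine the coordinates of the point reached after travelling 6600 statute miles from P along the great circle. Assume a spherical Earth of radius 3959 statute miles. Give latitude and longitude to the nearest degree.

≈ 8°N, 131°W

Convert each endpoint to a unit vector on the sphere (x = cos φ cos λ, y = cos φ sin λ, z = sin φ).
The central angle between the endpoints is δ = arccos(p₁·p₂) ≈ 2.270 rad (130.1°). The total great-circle distance is δ·R ≈ 2.270 × 3959 ≈ 8988 mi, so the target fraction is f = 6600/8988 ≈ 0.734.
Interpolate at f ≈ 0.734 with slerp weights a = sin((1−f)δ)/sin δ ≈ 0.741, b = sin(fδ)/sin δ ≈ 1.301.
p = a·p₁ + b·p₂ ≈ (-0.648, -0.749, 0.140); φ = arcsin(p_z) ≈ 8.03°, λ = atan2(p_y, p_x) ≈ -130.87°.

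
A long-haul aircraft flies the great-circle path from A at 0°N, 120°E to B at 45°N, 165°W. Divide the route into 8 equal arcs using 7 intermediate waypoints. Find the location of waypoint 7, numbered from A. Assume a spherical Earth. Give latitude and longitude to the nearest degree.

From cos δ = sin φ₁ sin φ₂ + cos φ₁ cos φ₂ cos Δλ, the central angle is δ ≈ 1.387 rad (79.5°).
Interpolate at f = 7/8 with slerp weights a = sin((1−f)δ)/sin δ ≈ 0.175, b = sin(fδ)/sin δ ≈ 0.953.
p = a·p₁ + b·p₂ ≈ (-0.739, -0.022, 0.674); φ = arcsin(p_z) ≈ 42.36°, λ = atan2(p_y, p_x) ≈ -178.26°.

≈ 42°N, 178°W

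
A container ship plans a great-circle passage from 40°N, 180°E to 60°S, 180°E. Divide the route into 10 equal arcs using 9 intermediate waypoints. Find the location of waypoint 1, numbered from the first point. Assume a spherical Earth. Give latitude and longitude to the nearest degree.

Convert each endpoint to a unit vector on the sphere (x = cos φ cos λ, y = cos φ sin λ, z = sin φ).
The central angle between the endpoints is δ = arccos(p₁·p₂) ≈ 1.745 rad (100.0°).
Interpolate at f = 1/10 with slerp weights a = sin((1−f)δ)/sin δ ≈ 1.015, b = sin(fδ)/sin δ ≈ 0.176.
p = a·p₁ + b·p₂ ≈ (-0.866, 0.000, 0.500); φ = arcsin(p_z) ≈ 30.00°, λ = atan2(p_y, p_x) ≈ 180.00°.

≈ 30°N, 180°E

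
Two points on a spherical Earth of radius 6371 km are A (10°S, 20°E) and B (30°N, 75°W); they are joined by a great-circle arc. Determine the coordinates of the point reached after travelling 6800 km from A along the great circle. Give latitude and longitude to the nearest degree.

≈ (20°N, 34°W)

Write both endpoints as unit vectors p₁, p₂ with components (cos φ cos λ, cos φ sin λ, sin φ).
The central angle between the endpoints is δ = arccos(p₁·p₂) ≈ 1.733 rad (99.3°). The total great-circle distance is δ·R ≈ 1.733 × 6371 ≈ 11039 km, so the target fraction is f = 6800/11039 ≈ 0.616.
Interpolate at f ≈ 0.616 with slerp weights a = sin((1−f)δ)/sin δ ≈ 0.625, b = sin(fδ)/sin δ ≈ 0.888.
p = a·p₁ + b·p₂ ≈ (0.778, -0.532, 0.335); φ = arcsin(p_z) ≈ 19.58°, λ = atan2(p_y, p_x) ≈ -34.36°.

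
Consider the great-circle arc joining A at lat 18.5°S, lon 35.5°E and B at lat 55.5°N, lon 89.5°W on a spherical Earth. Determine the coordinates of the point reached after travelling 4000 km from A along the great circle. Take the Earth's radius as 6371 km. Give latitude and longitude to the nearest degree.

The haversine formula gives a central angle δ ≈ 2.177 rad (124.7°) between the endpoints. The total great-circle distance is δ·R ≈ 2.177 × 6371 ≈ 13868 km, so the target fraction is f = 4000/13868 ≈ 0.288.
Interpolate at f ≈ 0.288 with slerp weights a = sin((1−f)δ)/sin δ ≈ 1.216, b = sin(fδ)/sin δ ≈ 0.715.
p = a·p₁ + b·p₂ ≈ (0.943, 0.265, 0.203); φ = arcsin(p_z) ≈ 11.71°, λ = atan2(p_y, p_x) ≈ 15.71°.

≈ lat 12°N, lon 16°E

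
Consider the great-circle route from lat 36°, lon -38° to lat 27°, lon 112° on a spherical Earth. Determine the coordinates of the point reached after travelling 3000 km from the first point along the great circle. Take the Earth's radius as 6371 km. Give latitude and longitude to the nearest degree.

≈ lat 58°, lon -14°

Write both endpoints as unit vectors p₁, p₂ with components (cos φ cos λ, cos φ sin λ, sin φ).
The central angle between the endpoints is δ = arccos(p₁·p₂) ≈ 1.936 rad (110.9°). The total great-circle distance is δ·R ≈ 1.936 × 6371 ≈ 12336 km, so the target fraction is f = 3000/12336 ≈ 0.243.
Interpolate at f ≈ 0.243 with slerp weights a = sin((1−f)δ)/sin δ ≈ 1.065, b = sin(fδ)/sin δ ≈ 0.486.
p = a·p₁ + b·p₂ ≈ (0.517, -0.129, 0.846); φ = arcsin(p_z) ≈ 57.82°, λ = atan2(p_y, p_x) ≈ -14.02°.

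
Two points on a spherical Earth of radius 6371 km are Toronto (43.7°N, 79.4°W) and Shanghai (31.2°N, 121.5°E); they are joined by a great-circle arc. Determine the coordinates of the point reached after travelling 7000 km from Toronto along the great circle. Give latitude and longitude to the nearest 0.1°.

≈ (67.8°N, 148.1°E)

Write both endpoints as unit vectors p₁, p₂ with components (cos φ cos λ, cos φ sin λ, sin φ).
The central angle between the endpoints is δ = arccos(p₁·p₂) ≈ 1.792 rad (102.7°). The total great-circle distance is δ·R ≈ 1.792 × 6371 ≈ 11420 km, so the target fraction is f = 7000/11420 ≈ 0.613.
Interpolate at f ≈ 0.613 with slerp weights a = sin((1−f)δ)/sin δ ≈ 0.655, b = sin(fδ)/sin δ ≈ 0.913.
p = a·p₁ + b·p₂ ≈ (-0.321, 0.200, 0.926); φ = arcsin(p_z) ≈ 67.78°, λ = atan2(p_y, p_x) ≈ 148.05°.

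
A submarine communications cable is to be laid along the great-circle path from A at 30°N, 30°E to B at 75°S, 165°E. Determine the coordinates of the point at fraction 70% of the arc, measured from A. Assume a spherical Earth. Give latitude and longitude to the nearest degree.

≈ 58°S, 57°E

The haversine formula gives a central angle δ ≈ 2.267 rad (129.9°) between the endpoints.
Interpolate at f = 0.70 with slerp weights a = sin((1−f)δ)/sin δ ≈ 0.820, b = sin(fδ)/sin δ ≈ 1.303.
p = a·p₁ + b·p₂ ≈ (0.289, 0.442, -0.849); φ = arcsin(p_z) ≈ -58.11°, λ = atan2(p_y, p_x) ≈ 56.84°.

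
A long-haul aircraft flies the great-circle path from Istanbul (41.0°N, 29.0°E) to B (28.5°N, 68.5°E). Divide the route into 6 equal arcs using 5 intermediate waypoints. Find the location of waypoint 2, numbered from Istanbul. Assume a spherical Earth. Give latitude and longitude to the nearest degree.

≈ (38°N, 44°E)

Write both endpoints as unit vectors p₁, p₂ with components (cos φ cos λ, cos φ sin λ, sin φ).
The central angle between the endpoints is δ = arccos(p₁·p₂) ≈ 0.601 rad (34.4°).
Interpolate at f = 2/6 with slerp weights a = sin((1−f)δ)/sin δ ≈ 0.690, b = sin(fδ)/sin δ ≈ 0.352.
p = a·p₁ + b·p₂ ≈ (0.569, 0.540, 0.620); φ = arcsin(p_z) ≈ 38.35°, λ = atan2(p_y, p_x) ≈ 43.53°.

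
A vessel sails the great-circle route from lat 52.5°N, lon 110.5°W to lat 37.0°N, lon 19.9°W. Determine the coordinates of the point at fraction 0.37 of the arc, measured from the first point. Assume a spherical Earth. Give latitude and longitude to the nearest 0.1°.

≈ lat 56.2°N, lon 71.2°W

From cos δ = sin φ₁ sin φ₂ + cos φ₁ cos φ₂ cos Δλ, the central angle is δ ≈ 1.079 rad (61.8°).
Interpolate at f = 0.37 with slerp weights a = sin((1−f)δ)/sin δ ≈ 0.713, b = sin(fδ)/sin δ ≈ 0.441.
p = a·p₁ + b·p₂ ≈ (0.179, -0.526, 0.831); φ = arcsin(p_z) ≈ 56.21°, λ = atan2(p_y, p_x) ≈ -71.21°.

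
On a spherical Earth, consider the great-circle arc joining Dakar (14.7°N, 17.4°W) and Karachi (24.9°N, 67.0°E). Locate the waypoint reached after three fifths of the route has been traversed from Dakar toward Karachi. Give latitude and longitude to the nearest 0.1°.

Convert each endpoint to a unit vector on the sphere (x = cos φ cos λ, y = cos φ sin λ, z = sin φ).
The central angle between the endpoints is δ = arccos(p₁·p₂) ≈ 1.377 rad (78.9°).
Interpolate at f = 3/5 with slerp weights a = sin((1−f)δ)/sin δ ≈ 0.533, b = sin(fδ)/sin δ ≈ 0.749.
p = a·p₁ + b·p₂ ≈ (0.758, 0.471, 0.451); φ = arcsin(p_z) ≈ 26.80°, λ = atan2(p_y, p_x) ≈ 31.88°.

≈ 26.8°N, 31.9°E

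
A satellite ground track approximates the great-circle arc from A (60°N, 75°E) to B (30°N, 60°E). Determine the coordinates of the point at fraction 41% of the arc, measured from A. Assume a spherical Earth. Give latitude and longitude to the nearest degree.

The haversine formula gives a central angle δ ≈ 0.552 rad (31.6°) between the endpoints.
Interpolate at f = 0.41 with slerp weights a = sin((1−f)δ)/sin δ ≈ 0.610, b = sin(fδ)/sin δ ≈ 0.428.
p = a·p₁ + b·p₂ ≈ (0.264, 0.616, 0.742); φ = arcsin(p_z) ≈ 47.94°, λ = atan2(p_y, p_x) ≈ 66.77°.

≈ (48°N, 67°E)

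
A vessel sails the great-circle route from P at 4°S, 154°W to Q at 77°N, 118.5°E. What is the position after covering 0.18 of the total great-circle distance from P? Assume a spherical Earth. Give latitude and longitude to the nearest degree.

Write both endpoints as unit vectors p₁, p₂ with components (cos φ cos λ, cos φ sin λ, sin φ).
The central angle between the endpoints is δ = arccos(p₁·p₂) ≈ 1.629 rad (93.3°).
Interpolate at f = 0.18 with slerp weights a = sin((1−f)δ)/sin δ ≈ 0.974, b = sin(fδ)/sin δ ≈ 0.290.
p = a·p₁ + b·p₂ ≈ (-0.905, -0.369, 0.214); φ = arcsin(p_z) ≈ 12.37°, λ = atan2(p_y, p_x) ≈ -157.82°.

≈ 12°N, 158°W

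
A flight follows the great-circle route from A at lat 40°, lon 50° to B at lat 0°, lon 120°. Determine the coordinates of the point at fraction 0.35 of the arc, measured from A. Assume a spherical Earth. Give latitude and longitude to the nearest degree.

Convert each endpoint to a unit vector on the sphere (x = cos φ cos λ, y = cos φ sin λ, z = sin φ).
The central angle between the endpoints is δ = arccos(p₁·p₂) ≈ 1.306 rad (74.8°).
Interpolate at f = 0.35 with slerp weights a = sin((1−f)δ)/sin δ ≈ 0.778, b = sin(fδ)/sin δ ≈ 0.457.
p = a·p₁ + b·p₂ ≈ (0.154, 0.852, 0.500); φ = arcsin(p_z) ≈ 29.99°, λ = atan2(p_y, p_x) ≈ 79.74°.

≈ lat 30°, lon 80°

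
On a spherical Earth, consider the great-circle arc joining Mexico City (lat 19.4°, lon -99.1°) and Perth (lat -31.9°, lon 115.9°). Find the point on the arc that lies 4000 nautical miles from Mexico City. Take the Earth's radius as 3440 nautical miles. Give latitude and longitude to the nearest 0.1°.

The haversine formula gives a central angle δ ≈ 2.553 rad (146.3°) between the endpoints. The total great-circle distance is δ·R ≈ 2.553 × 3440 ≈ 8781 nmi, so the target fraction is f = 4000/8781 ≈ 0.456.
Interpolate at f ≈ 0.456 with slerp weights a = sin((1−f)δ)/sin δ ≈ 1.771, b = sin(fδ)/sin δ ≈ 1.652.
p = a·p₁ + b·p₂ ≈ (-0.877, -0.387, -0.285); φ = arcsin(p_z) ≈ -16.56°, λ = atan2(p_y, p_x) ≈ -156.17°.

≈ lat -16.6°, lon -156.2°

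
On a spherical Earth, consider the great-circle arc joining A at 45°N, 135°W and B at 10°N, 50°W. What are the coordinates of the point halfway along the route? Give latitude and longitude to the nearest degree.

≈ 35°N, 84°W

The haversine formula gives a central angle δ ≈ 1.386 rad (79.4°) between the endpoints.
Interpolate at f = 1/2 with slerp weights a = sin((1−f)δ)/sin δ ≈ 0.650, b = sin(fδ)/sin δ ≈ 0.650.
p = a·p₁ + b·p₂ ≈ (0.086, -0.815, 0.572); φ = arcsin(p_z) ≈ 34.92°, λ = atan2(p_y, p_x) ≈ -83.95°.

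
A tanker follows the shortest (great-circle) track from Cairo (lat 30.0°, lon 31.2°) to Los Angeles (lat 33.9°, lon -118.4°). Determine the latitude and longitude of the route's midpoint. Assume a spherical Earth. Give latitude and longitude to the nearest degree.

Convert each endpoint to a unit vector on the sphere (x = cos φ cos λ, y = cos φ sin λ, z = sin φ).
The central angle between the endpoints is δ = arccos(p₁·p₂) ≈ 1.919 rad (109.9°).
Interpolate at f = 1/2 with slerp weights a = sin((1−f)δ)/sin δ ≈ 0.871, b = sin(fδ)/sin δ ≈ 0.871.
p = a·p₁ + b·p₂ ≈ (0.301, -0.245, 0.921); φ = arcsin(p_z) ≈ 67.14°, λ = atan2(p_y, p_x) ≈ -39.13°.

≈ lat 67°, lon -39°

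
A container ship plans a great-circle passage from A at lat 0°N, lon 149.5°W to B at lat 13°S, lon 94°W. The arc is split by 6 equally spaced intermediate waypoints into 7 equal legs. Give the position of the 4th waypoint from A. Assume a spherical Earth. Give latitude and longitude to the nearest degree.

Write both endpoints as unit vectors p₁, p₂ with components (cos φ cos λ, cos φ sin λ, sin φ).
The central angle between the endpoints is δ = arccos(p₁·p₂) ≈ 0.986 rad (56.5°).
Interpolate at f = 4/7 with slerp weights a = sin((1−f)δ)/sin δ ≈ 0.492, b = sin(fδ)/sin δ ≈ 0.641.
p = a·p₁ + b·p₂ ≈ (-0.467, -0.872, -0.144); φ = arcsin(p_z) ≈ -8.28°, λ = atan2(p_y, p_x) ≈ -118.18°.

≈ lat 8°S, lon 118°W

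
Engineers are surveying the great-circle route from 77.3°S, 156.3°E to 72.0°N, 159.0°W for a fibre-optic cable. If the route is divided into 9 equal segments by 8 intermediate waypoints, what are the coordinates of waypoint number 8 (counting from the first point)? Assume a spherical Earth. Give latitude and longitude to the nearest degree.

≈ 56°N, 169°W

Convert each endpoint to a unit vector on the sphere (x = cos φ cos λ, y = cos φ sin λ, z = sin φ).
The central angle between the endpoints is δ = arccos(p₁·p₂) ≈ 2.646 rad (151.6°).
Interpolate at f = 8/9 with slerp weights a = sin((1−f)δ)/sin δ ≈ 0.609, b = sin(fδ)/sin δ ≈ 1.493.
p = a·p₁ + b·p₂ ≈ (-0.553, -0.111, 0.826); φ = arcsin(p_z) ≈ 55.65°, λ = atan2(p_y, p_x) ≈ -168.60°.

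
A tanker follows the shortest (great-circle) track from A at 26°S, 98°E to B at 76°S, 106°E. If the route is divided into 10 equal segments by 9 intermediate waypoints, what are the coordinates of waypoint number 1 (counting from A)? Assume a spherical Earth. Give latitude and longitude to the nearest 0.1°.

From cos δ = sin φ₁ sin φ₂ + cos φ₁ cos φ₂ cos Δλ, the central angle is δ ≈ 0.875 rad (50.2°).
Interpolate at f = 1/10 with slerp weights a = sin((1−f)δ)/sin δ ≈ 0.923, b = sin(fδ)/sin δ ≈ 0.114.
p = a·p₁ + b·p₂ ≈ (-0.123, 0.848, -0.515); φ = arcsin(p_z) ≈ -31.01°, λ = atan2(p_y, p_x) ≈ 98.26°.

≈ 31.0°S, 98.3°E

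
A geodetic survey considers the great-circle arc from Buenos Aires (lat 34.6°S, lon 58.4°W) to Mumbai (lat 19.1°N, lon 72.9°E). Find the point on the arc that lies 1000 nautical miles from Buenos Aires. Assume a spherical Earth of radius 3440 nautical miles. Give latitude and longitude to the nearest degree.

≈ lat 35°S, lon 38°W

Convert each endpoint to a unit vector on the sphere (x = cos φ cos λ, y = cos φ sin λ, z = sin φ).
The central angle between the endpoints is δ = arccos(p₁·p₂) ≈ 2.345 rad (134.4°). The total great-circle distance is δ·R ≈ 2.345 × 3440 ≈ 8067 nmi, so the target fraction is f = 1000/8067 ≈ 0.124.
Interpolate at f ≈ 0.124 with slerp weights a = sin((1−f)δ)/sin δ ≈ 1.238, b = sin(fδ)/sin δ ≈ 0.401.
p = a·p₁ + b·p₂ ≈ (0.645, -0.506, -0.572); φ = arcsin(p_z) ≈ -34.89°, λ = atan2(p_y, p_x) ≈ -38.10°.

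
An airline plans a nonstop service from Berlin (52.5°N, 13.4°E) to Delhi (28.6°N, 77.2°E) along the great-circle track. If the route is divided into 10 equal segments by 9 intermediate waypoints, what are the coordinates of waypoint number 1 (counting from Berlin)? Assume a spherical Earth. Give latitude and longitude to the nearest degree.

≈ 52°N, 22°E

Write both endpoints as unit vectors p₁, p₂ with components (cos φ cos λ, cos φ sin λ, sin φ).
The central angle between the endpoints is δ = arccos(p₁·p₂) ≈ 0.907 rad (52.0°).
Interpolate at f = 1/10 with slerp weights a = sin((1−f)δ)/sin δ ≈ 0.925, b = sin(fδ)/sin δ ≈ 0.115.
p = a·p₁ + b·p₂ ≈ (0.570, 0.229, 0.789); φ = arcsin(p_z) ≈ 52.09°, λ = atan2(p_y, p_x) ≈ 21.88°.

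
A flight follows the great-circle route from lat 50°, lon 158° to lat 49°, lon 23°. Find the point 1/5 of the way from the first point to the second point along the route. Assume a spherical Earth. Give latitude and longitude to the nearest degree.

Convert each endpoint to a unit vector on the sphere (x = cos φ cos λ, y = cos φ sin λ, z = sin φ).
The central angle between the endpoints is δ = arccos(p₁·p₂) ≈ 1.287 rad (73.7°).
Interpolate at f = 1/5 with slerp weights a = sin((1−f)δ)/sin δ ≈ 0.893, b = sin(fδ)/sin δ ≈ 0.265.
p = a·p₁ + b·p₂ ≈ (-0.372, 0.283, 0.884); φ = arcsin(p_z) ≈ 62.14°, λ = atan2(p_y, p_x) ≈ 142.74°.

≈ lat 62°, lon 143°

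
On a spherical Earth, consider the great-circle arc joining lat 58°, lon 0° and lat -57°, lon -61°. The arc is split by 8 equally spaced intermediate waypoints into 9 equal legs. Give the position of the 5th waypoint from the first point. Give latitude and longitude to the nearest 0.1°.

≈ lat -6.0°, lon -33.1°

Convert each endpoint to a unit vector on the sphere (x = cos φ cos λ, y = cos φ sin λ, z = sin φ).
The central angle between the endpoints is δ = arccos(p₁·p₂) ≈ 2.179 rad (124.8°).
Interpolate at f = 5/9 with slerp weights a = sin((1−f)δ)/sin δ ≈ 1.004, b = sin(fδ)/sin δ ≈ 1.140.
p = a·p₁ + b·p₂ ≈ (0.833, -0.543, -0.105); φ = arcsin(p_z) ≈ -6.02°, λ = atan2(p_y, p_x) ≈ -33.10°.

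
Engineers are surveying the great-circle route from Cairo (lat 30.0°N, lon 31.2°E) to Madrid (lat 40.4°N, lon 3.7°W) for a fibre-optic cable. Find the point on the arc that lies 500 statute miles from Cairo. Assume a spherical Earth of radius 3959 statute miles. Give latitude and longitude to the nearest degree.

≈ lat 33°N, lon 24°E

Convert each endpoint to a unit vector on the sphere (x = cos φ cos λ, y = cos φ sin λ, z = sin φ).
The central angle between the endpoints is δ = arccos(p₁·p₂) ≈ 0.526 rad (30.1°). The total great-circle distance is δ·R ≈ 0.526 × 3959 ≈ 2081 mi, so the target fraction is f = 500/2081 ≈ 0.240.
Interpolate at f ≈ 0.240 with slerp weights a = sin((1−f)δ)/sin δ ≈ 0.775, b = sin(fδ)/sin δ ≈ 0.251.
p = a·p₁ + b·p₂ ≈ (0.765, 0.335, 0.550); φ = arcsin(p_z) ≈ 33.38°, λ = atan2(p_y, p_x) ≈ 23.67°.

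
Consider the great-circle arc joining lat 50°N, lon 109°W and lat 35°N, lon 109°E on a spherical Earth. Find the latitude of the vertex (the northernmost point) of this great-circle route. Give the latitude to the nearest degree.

≈ 71°N

The great circle lies in the plane with unit normal n̂ = (p₁ × p₂)/|p₁ × p₂|.
Here n̂_z ≈ -0.324; the vertex latitude is φ_max = arccos|n̂_z| ≈ 71.1°.
Check via Clairaut: cos φ_max = |cos φ₁| · sin C = cos(50.0°)·sin(30.3°) ≈ 0.324, again giving ≈ 71.1°.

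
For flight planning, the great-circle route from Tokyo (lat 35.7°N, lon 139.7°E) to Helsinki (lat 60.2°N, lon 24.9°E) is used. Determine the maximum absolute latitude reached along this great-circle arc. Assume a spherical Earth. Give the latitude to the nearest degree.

≈ 67°N

The great circle lies in the plane with unit normal n̂ = (p₁ × p₂)/|p₁ × p₂|.
Here n̂_z ≈ -0.389; the vertex latitude is φ_max = arccos|n̂_z| ≈ 67.1°.
Check via Clairaut: cos φ_max = |cos φ₁| · sin C = cos(35.7°)·sin(28.6°) ≈ 0.389, again giving ≈ 67.1°.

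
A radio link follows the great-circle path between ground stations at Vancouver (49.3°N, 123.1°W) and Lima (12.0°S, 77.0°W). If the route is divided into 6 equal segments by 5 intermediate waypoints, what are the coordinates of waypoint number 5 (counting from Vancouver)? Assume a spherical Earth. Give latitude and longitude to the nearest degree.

Convert each endpoint to a unit vector on the sphere (x = cos φ cos λ, y = cos φ sin λ, z = sin φ).
The central angle between the endpoints is δ = arccos(p₁·p₂) ≈ 1.282 rad (73.5°).
Interpolate at f = 5/6 with slerp weights a = sin((1−f)δ)/sin δ ≈ 0.221, b = sin(fδ)/sin δ ≈ 0.914.
p = a·p₁ + b·p₂ ≈ (0.122, -0.992, -0.022); φ = arcsin(p_z) ≈ -1.28°, λ = atan2(p_y, p_x) ≈ -82.97°.

≈ 1°S, 83°W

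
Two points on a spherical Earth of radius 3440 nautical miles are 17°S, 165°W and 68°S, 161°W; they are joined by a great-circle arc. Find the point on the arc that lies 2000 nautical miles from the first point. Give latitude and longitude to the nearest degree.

Convert each endpoint to a unit vector on the sphere (x = cos φ cos λ, y = cos φ sin λ, z = sin φ).
The central angle between the endpoints is δ = arccos(p₁·p₂) ≈ 0.891 rad (51.1°). The total great-circle distance is δ·R ≈ 0.891 × 3440 ≈ 3066 nmi, so the target fraction is f = 2000/3066 ≈ 0.652.
Interpolate at f ≈ 0.652 with slerp weights a = sin((1−f)δ)/sin δ ≈ 0.392, b = sin(fδ)/sin δ ≈ 0.706.
p = a·p₁ + b·p₂ ≈ (-0.612, -0.183, -0.769); φ = arcsin(p_z) ≈ -50.28°, λ = atan2(p_y, p_x) ≈ -163.35°.

≈ 50°S, 163°W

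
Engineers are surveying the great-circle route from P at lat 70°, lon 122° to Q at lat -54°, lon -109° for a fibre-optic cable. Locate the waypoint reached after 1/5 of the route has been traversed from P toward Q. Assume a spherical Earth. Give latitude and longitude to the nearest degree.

≈ lat 57°, lon -172°

Convert each endpoint to a unit vector on the sphere (x = cos φ cos λ, y = cos φ sin λ, z = sin φ).
The central angle between the endpoints is δ = arccos(p₁·p₂) ≈ 2.661 rad (152.5°).
Interpolate at f = 1/5 with slerp weights a = sin((1−f)δ)/sin δ ≈ 1.835, b = sin(fδ)/sin δ ≈ 1.098.
p = a·p₁ + b·p₂ ≈ (-0.543, -0.078, 0.836); φ = arcsin(p_z) ≈ 56.76°, λ = atan2(p_y, p_x) ≈ -171.84°.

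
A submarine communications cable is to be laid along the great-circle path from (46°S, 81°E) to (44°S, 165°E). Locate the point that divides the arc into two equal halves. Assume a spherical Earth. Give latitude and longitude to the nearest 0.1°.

≈ (53.4°S, 123.9°E)

The haversine formula gives a central angle δ ≈ 0.986 rad (56.5°) between the endpoints.
Interpolate at f = 1/2 with slerp weights a = sin((1−f)δ)/sin δ ≈ 0.568, b = sin(fδ)/sin δ ≈ 0.568.
p = a·p₁ + b·p₂ ≈ (-0.333, 0.495, -0.803); φ = arcsin(p_z) ≈ -53.38°, λ = atan2(p_y, p_x) ≈ 123.90°.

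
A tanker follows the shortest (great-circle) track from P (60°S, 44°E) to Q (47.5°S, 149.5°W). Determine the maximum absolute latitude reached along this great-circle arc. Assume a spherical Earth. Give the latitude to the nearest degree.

≈ 85°S

The great circle lies in the plane with unit normal n̂ = (p₁ × p₂)/|p₁ × p₂|.
Here n̂_z ≈ +0.083; the vertex latitude is φ_max = arccos|n̂_z| ≈ 85.2°.
Check via Clairaut: cos φ_max = |cos φ₁| · sin C = cos(60.0°)·sin(170.5°) ≈ 0.083, again giving ≈ 85.2°.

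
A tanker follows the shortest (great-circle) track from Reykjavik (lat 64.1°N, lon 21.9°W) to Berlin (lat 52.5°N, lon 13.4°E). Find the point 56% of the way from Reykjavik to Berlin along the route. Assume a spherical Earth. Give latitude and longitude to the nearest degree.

≈ lat 59°N, lon 1°E

Convert each endpoint to a unit vector on the sphere (x = cos φ cos λ, y = cos φ sin λ, z = sin φ).
The central angle between the endpoints is δ = arccos(p₁·p₂) ≈ 0.375 rad (21.5°).
Interpolate at f = 0.56 with slerp weights a = sin((1−f)δ)/sin δ ≈ 0.448, b = sin(fδ)/sin δ ≈ 0.569.
p = a·p₁ + b·p₂ ≈ (0.519, 0.007, 0.855); φ = arcsin(p_z) ≈ 58.75°, λ = atan2(p_y, p_x) ≈ 0.80°.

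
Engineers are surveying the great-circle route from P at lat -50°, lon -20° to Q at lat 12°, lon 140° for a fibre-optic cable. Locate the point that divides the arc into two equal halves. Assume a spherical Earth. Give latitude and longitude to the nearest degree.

≈ lat -52°, lon 110°

Write both endpoints as unit vectors p₁, p₂ with components (cos φ cos λ, cos φ sin λ, sin φ).
The central angle between the endpoints is δ = arccos(p₁·p₂) ≈ 2.419 rad (138.6°).
Interpolate at f = 1/2 with slerp weights a = sin((1−f)δ)/sin δ ≈ 1.414, b = sin(fδ)/sin δ ≈ 1.414.
p = a·p₁ + b·p₂ ≈ (-0.205, 0.578, -0.789); φ = arcsin(p_z) ≈ -52.14°, λ = atan2(p_y, p_x) ≈ 109.56°.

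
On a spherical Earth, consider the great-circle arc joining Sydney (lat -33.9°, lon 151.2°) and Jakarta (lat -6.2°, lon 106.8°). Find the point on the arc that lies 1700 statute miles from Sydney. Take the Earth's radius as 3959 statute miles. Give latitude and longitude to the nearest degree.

Write both endpoints as unit vectors p₁, p₂ with components (cos φ cos λ, cos φ sin λ, sin φ).
The central angle between the endpoints is δ = arccos(p₁·p₂) ≈ 0.863 rad (49.5°). The total great-circle distance is δ·R ≈ 0.863 × 3959 ≈ 3419 mi, so the target fraction is f = 1700/3419 ≈ 0.497.
Interpolate at f ≈ 0.497 with slerp weights a = sin((1−f)δ)/sin δ ≈ 0.553, b = sin(fδ)/sin δ ≈ 0.548.
p = a·p₁ + b·p₂ ≈ (-0.560, 0.743, -0.368); φ = arcsin(p_z) ≈ -21.58°, λ = atan2(p_y, p_x) ≈ 127.01°.

≈ lat -22°, lon 127°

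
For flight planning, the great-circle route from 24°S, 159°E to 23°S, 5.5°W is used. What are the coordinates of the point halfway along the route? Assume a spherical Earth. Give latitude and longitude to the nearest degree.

≈ 73°S, 75°E

The haversine formula gives a central angle δ ≈ 2.280 rad (130.6°) between the endpoints.
Interpolate at f = 1/2 with slerp weights a = sin((1−f)δ)/sin δ ≈ 1.198, b = sin(fδ)/sin δ ≈ 1.198.
p = a·p₁ + b·p₂ ≈ (0.076, 0.286, -0.955); φ = arcsin(p_z) ≈ -72.76°, λ = atan2(p_y, p_x) ≈ 75.15°.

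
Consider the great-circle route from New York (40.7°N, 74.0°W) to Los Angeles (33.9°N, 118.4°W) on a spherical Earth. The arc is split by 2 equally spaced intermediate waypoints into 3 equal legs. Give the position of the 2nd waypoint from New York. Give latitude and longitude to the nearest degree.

From cos δ = sin φ₁ sin φ₂ + cos φ₁ cos φ₂ cos Δλ, the central angle is δ ≈ 0.621 rad (35.6°).
Interpolate at f = 2/3 with slerp weights a = sin((1−f)δ)/sin δ ≈ 0.353, b = sin(fδ)/sin δ ≈ 0.691.
p = a·p₁ + b·p₂ ≈ (-0.199, -0.762, 0.616); φ = arcsin(p_z) ≈ 38.02°, λ = atan2(p_y, p_x) ≈ -104.64°.

≈ (38°N, 105°W)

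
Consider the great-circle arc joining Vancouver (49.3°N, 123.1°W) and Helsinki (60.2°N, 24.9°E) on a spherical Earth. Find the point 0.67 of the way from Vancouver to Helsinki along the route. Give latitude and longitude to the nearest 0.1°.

≈ 77.9°N, 17.6°W

Convert each endpoint to a unit vector on the sphere (x = cos φ cos λ, y = cos φ sin λ, z = sin φ).
The central angle between the endpoints is δ = arccos(p₁·p₂) ≈ 1.178 rad (67.5°).
Interpolate at f = 0.67 with slerp weights a = sin((1−f)δ)/sin δ ≈ 0.410, b = sin(fδ)/sin δ ≈ 0.768.
p = a·p₁ + b·p₂ ≈ (0.200, -0.063, 0.978); φ = arcsin(p_z) ≈ 77.88°, λ = atan2(p_y, p_x) ≈ -17.55°.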